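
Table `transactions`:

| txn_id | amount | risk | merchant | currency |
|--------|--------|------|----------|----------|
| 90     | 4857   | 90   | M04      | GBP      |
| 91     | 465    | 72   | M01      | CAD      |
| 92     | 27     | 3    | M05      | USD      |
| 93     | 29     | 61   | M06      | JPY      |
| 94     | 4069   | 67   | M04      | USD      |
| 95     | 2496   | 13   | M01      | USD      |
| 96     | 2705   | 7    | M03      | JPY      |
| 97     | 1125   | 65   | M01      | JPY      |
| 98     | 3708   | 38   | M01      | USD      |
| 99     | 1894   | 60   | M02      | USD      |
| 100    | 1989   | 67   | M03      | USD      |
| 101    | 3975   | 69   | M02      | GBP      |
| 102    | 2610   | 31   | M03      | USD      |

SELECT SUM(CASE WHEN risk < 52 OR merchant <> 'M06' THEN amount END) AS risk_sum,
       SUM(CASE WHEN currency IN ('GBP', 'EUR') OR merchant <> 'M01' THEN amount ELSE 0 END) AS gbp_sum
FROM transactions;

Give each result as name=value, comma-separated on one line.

risk_sum=29920, gbp_sum=22155

[risk_sum: risk < 52 OR merchant <> 'M06']
txn_id=90: ✓ → 4857
txn_id=91: ✓ → 465
txn_id=92: ✓ → 27
txn_id=93: ✗
txn_id=94: ✓ → 4069
txn_id=95: ✓ → 2496
txn_id=96: ✓ → 2705
txn_id=97: ✓ → 1125
txn_id=98: ✓ → 3708
txn_id=99: ✓ → 1894
txn_id=100: ✓ → 1989
txn_id=101: ✓ → 3975
txn_id=102: ✓ → 2610
risk_sum = 4857 + 465 + 27 + 4069 + 2496 + 2705 + 1125 + 3708 + 1894 + 1989 + 3975 + 2610 = 29920
—
[gbp_sum: currency IN ('GBP', 'EUR') OR merchant <> 'M01']
txn_id=90: ✓ → 4857
txn_id=91: ✗
txn_id=92: ✓ → 27
txn_id=93: ✓ → 29
txn_id=94: ✓ → 4069
txn_id=95: ✗
txn_id=96: ✓ → 2705
txn_id=97: ✗
txn_id=98: ✗
txn_id=99: ✓ → 1894
txn_id=100: ✓ → 1989
txn_id=101: ✓ → 3975
txn_id=102: ✓ → 2610
gbp_sum = 4857 + 27 + 29 + 4069 + 2705 + 1894 + 1989 + 3975 + 2610 = 22155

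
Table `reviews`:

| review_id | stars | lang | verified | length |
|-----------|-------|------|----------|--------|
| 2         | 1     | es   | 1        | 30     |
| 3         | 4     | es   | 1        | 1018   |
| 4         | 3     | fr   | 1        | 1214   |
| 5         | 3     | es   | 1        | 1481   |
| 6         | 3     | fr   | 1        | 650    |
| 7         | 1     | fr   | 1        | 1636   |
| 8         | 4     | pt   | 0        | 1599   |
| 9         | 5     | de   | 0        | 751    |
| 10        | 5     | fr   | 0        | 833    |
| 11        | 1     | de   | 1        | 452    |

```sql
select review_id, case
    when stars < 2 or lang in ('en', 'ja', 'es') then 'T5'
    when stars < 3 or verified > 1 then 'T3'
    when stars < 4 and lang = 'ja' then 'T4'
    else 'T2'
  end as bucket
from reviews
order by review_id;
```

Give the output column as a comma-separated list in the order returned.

review_id=2: stars < 2 or lang in ('en', 'ja', 'es') → T5
review_id=3: stars < 2 or lang in ('en', 'ja', 'es') → T5
review_id=4: ELSE → T2
review_id=5: stars < 2 or lang in ('en', 'ja', 'es') → T5
review_id=6: ELSE → T2
review_id=7: stars < 2 or lang in ('en', 'ja', 'es') → T5
review_id=8: ELSE → T2
review_id=9: ELSE → T2
review_id=10: ELSE → T2
review_id=11: stars < 2 or lang in ('en', 'ja', 'es') → T5

T5, T5, T2, T5, T2, T5, T2, T2, T2, T5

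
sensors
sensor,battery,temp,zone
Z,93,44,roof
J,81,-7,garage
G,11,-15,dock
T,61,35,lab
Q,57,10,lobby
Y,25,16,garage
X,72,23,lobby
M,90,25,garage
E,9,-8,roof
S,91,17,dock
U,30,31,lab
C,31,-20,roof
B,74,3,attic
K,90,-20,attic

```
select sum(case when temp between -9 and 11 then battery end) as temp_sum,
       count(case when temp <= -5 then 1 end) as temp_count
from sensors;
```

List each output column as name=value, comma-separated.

[temp_sum: temp between -9 and 11]
sensor=Z: ✗
sensor=J: ✓ → 81
sensor=G: ✗
sensor=T: ✗
sensor=Q: ✓ → 57
sensor=Y: ✗
sensor=X: ✗
sensor=M: ✗
sensor=E: ✓ → 9
sensor=S: ✗
sensor=U: ✗
sensor=C: ✗
sensor=B: ✓ → 74
sensor=K: ✗
temp_sum = 81 + 57 + 9 + 74 = 221
—
[temp_count: temp <= -5]
sensor=Z: ✗
sensor=J: ✓ → 1
sensor=G: ✓ → 1
sensor=T: ✗
sensor=Q: ✗
sensor=Y: ✗
sensor=X: ✗
sensor=M: ✗
sensor=E: ✓ → 1
sensor=S: ✗
sensor=U: ✗
sensor=C: ✓ → 1
sensor=B: ✗
sensor=K: ✓ → 1
temp_count = COUNT(1, 1, 1, 1, 1) = 5

temp_sum=221, temp_count=5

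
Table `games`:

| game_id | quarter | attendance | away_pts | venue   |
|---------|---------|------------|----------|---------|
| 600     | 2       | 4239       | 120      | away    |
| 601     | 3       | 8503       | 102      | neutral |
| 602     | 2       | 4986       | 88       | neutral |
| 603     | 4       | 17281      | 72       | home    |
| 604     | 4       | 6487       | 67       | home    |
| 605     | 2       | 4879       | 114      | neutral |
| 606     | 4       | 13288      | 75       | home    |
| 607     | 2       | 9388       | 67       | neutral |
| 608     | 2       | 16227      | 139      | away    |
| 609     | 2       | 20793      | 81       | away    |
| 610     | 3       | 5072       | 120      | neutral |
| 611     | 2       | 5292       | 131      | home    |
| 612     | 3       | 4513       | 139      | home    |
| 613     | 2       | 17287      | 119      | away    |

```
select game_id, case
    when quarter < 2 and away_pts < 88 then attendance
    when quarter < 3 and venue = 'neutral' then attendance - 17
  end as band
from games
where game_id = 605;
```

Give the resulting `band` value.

4862

game_id = 605: quarter=2, attendance=4879, away_pts=114, venue=neutral.
quarter < 2 and away_pts < 88 → false
quarter < 3 and venue = 'neutral' → true → 4862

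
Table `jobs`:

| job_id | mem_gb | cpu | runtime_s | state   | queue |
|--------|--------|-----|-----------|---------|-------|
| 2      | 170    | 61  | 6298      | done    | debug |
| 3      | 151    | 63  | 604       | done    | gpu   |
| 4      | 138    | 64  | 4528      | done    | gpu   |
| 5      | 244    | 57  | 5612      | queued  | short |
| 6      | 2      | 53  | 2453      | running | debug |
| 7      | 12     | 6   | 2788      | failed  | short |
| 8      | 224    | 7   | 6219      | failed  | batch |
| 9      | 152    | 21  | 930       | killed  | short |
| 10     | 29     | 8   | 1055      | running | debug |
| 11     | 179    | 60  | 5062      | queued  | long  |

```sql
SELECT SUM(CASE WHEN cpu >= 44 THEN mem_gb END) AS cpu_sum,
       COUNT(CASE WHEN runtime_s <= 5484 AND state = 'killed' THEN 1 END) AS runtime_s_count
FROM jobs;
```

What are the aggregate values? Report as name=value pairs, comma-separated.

[cpu_sum: cpu >= 44]
job_id=2: ✓ → 170
job_id=3: ✓ → 151
job_id=4: ✓ → 138
job_id=5: ✓ → 244
job_id=6: ✓ → 2
job_id=7: ✗
job_id=8: ✗
job_id=9: ✗
job_id=10: ✗
job_id=11: ✓ → 179
cpu_sum = 170 + 151 + 138 + 244 + 2 + 179 = 884
—
[runtime_s_count: runtime_s <= 5484 AND state = 'killed']
job_id=2: ✗
job_id=3: ✗
job_id=4: ✗
job_id=5: ✗
job_id=6: ✗
job_id=7: ✗
job_id=8: ✗
job_id=9: ✓ → 1
job_id=10: ✗
job_id=11: ✗
runtime_s_count = COUNT(1) = 1

cpu_sum=884, runtime_s_count=1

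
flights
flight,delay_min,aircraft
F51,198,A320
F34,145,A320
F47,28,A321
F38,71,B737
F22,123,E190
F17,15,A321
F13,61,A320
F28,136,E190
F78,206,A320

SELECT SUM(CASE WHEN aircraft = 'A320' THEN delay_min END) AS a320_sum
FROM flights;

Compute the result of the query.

610

flight=F51: ✓ → 198
flight=F34: ✓ → 145
flight=F47: ✗
flight=F38: ✗
flight=F22: ✗
flight=F17: ✗
flight=F13: ✓ → 61
flight=F28: ✗
flight=F78: ✓ → 206
a320_sum = 198 + 145 + 61 + 206 = 610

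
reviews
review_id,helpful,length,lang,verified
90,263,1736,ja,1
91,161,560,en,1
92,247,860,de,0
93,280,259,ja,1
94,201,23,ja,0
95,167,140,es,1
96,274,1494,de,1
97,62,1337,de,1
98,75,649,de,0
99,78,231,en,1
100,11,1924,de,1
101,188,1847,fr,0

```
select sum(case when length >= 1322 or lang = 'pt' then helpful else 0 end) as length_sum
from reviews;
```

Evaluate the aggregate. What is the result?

798

review_id=90: ✓ → 263
review_id=91: ✗
review_id=92: ✗
review_id=93: ✗
review_id=94: ✗
review_id=95: ✗
review_id=96: ✓ → 274
review_id=97: ✓ → 62
review_id=98: ✗
review_id=99: ✗
review_id=100: ✓ → 11
review_id=101: ✓ → 188
length_sum = 263 + 274 + 62 + 11 + 188 = 798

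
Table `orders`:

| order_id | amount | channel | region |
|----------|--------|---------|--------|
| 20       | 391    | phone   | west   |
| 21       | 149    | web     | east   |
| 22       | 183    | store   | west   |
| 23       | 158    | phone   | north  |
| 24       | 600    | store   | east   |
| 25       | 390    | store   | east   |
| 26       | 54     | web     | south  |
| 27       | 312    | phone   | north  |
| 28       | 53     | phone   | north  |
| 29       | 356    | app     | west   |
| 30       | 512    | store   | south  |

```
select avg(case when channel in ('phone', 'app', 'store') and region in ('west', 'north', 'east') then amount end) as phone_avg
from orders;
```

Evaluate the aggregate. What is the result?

305.375

order_id=20: ✓ → 391
order_id=21: ✗
order_id=22: ✓ → 183
order_id=23: ✓ → 158
order_id=24: ✓ → 600
order_id=25: ✓ → 390
order_id=26: ✗
order_id=27: ✓ → 312
order_id=28: ✓ → 53
order_id=29: ✓ → 356
order_id=30: ✗
phone_avg = (391 + 183 + 158 + 600 + 390 + 312 + 53 + 356) / 8 = 305.375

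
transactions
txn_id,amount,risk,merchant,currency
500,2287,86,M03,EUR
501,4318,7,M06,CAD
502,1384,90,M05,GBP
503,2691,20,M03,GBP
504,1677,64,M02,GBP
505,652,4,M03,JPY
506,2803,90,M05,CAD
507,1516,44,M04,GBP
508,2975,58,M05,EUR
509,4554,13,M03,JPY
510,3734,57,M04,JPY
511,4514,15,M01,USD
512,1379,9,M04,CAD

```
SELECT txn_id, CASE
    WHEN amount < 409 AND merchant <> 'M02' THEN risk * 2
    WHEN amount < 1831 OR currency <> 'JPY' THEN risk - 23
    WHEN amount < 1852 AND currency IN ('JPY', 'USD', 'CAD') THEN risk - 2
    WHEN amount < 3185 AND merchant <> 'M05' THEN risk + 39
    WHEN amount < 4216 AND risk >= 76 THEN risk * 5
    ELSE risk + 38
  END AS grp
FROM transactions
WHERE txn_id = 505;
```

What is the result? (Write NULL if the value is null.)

txn_id = 505: amount=652, risk=4, merchant=M03, currency=JPY.
amount < 409 AND merchant <> 'M02' → false
amount < 1831 OR currency <> 'JPY' → true → -19

-19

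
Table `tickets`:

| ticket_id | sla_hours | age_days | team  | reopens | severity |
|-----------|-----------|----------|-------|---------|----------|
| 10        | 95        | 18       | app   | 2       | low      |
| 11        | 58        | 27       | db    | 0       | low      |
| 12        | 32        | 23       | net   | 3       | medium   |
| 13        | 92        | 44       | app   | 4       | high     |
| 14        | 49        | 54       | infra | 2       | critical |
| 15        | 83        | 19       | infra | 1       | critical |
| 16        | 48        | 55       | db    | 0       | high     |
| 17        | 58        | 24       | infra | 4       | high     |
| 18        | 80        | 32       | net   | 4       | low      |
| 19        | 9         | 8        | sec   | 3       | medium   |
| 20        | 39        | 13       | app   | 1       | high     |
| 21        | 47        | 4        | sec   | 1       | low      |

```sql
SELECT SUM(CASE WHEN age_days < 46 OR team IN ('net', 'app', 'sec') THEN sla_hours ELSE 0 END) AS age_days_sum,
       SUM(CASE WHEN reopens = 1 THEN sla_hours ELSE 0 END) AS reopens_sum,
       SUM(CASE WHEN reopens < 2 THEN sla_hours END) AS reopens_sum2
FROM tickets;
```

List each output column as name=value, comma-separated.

age_days_sum=593, reopens_sum=169, reopens_sum2=275

[age_days_sum: age_days < 46 OR team IN ('net', 'app', 'sec')]
ticket_id=10: ✓ → 95
ticket_id=11: ✓ → 58
ticket_id=12: ✓ → 32
ticket_id=13: ✓ → 92
ticket_id=14: ✗
ticket_id=15: ✓ → 83
ticket_id=16: ✗
ticket_id=17: ✓ → 58
ticket_id=18: ✓ → 80
ticket_id=19: ✓ → 9
ticket_id=20: ✓ → 39
ticket_id=21: ✓ → 47
age_days_sum = 95 + 58 + 32 + 92 + 83 + 58 + 80 + 9 + 39 + 47 = 593
—
[reopens_sum: reopens = 1]
ticket_id=10: ✗
ticket_id=11: ✗
ticket_id=12: ✗
ticket_id=13: ✗
ticket_id=14: ✗
ticket_id=15: ✓ → 83
ticket_id=16: ✗
ticket_id=17: ✗
ticket_id=18: ✗
ticket_id=19: ✗
ticket_id=20: ✓ → 39
ticket_id=21: ✓ → 47
reopens_sum = 83 + 39 + 47 = 169
—
[reopens_sum2: reopens < 2]
ticket_id=10: ✗
ticket_id=11: ✓ → 58
ticket_id=12: ✗
ticket_id=13: ✗
ticket_id=14: ✗
ticket_id=15: ✓ → 83
ticket_id=16: ✓ → 48
ticket_id=17: ✗
ticket_id=18: ✗
ticket_id=19: ✗
ticket_id=20: ✓ → 39
ticket_id=21: ✓ → 47
reopens_sum2 = 58 + 83 + 48 + 39 + 47 = 275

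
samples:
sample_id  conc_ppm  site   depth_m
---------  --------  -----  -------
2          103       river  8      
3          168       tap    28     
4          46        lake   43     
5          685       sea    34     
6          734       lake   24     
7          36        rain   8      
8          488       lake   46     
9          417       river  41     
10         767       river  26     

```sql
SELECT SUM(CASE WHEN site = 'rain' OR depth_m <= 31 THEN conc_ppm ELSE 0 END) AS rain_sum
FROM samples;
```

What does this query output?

sample_id=2: ✓ → 103
sample_id=3: ✓ → 168
sample_id=4: ✗
sample_id=5: ✗
sample_id=6: ✓ → 734
sample_id=7: ✓ → 36
sample_id=8: ✗
sample_id=9: ✗
sample_id=10: ✓ → 767
rain_sum = 103 + 168 + 734 + 36 + 767 = 1808

1808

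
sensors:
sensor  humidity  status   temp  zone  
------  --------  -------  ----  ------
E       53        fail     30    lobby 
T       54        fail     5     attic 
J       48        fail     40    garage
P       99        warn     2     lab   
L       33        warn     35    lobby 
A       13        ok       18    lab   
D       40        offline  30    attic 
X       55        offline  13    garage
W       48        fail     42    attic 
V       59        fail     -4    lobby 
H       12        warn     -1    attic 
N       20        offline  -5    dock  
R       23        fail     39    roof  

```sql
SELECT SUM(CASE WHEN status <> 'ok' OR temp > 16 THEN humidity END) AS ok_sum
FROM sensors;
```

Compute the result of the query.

sensor=E: ✓ → 53
sensor=T: ✓ → 54
sensor=J: ✓ → 48
sensor=P: ✓ → 99
sensor=L: ✓ → 33
sensor=A: ✓ → 13
sensor=D: ✓ → 40
sensor=X: ✓ → 55
sensor=W: ✓ → 48
sensor=V: ✓ → 59
sensor=H: ✓ → 12
sensor=N: ✓ → 20
sensor=R: ✓ → 23
ok_sum = 53 + 54 + 48 + 99 + 33 + 13 + 40 + 55 + 48 + 59 + 12 + 20 + 23 = 557

557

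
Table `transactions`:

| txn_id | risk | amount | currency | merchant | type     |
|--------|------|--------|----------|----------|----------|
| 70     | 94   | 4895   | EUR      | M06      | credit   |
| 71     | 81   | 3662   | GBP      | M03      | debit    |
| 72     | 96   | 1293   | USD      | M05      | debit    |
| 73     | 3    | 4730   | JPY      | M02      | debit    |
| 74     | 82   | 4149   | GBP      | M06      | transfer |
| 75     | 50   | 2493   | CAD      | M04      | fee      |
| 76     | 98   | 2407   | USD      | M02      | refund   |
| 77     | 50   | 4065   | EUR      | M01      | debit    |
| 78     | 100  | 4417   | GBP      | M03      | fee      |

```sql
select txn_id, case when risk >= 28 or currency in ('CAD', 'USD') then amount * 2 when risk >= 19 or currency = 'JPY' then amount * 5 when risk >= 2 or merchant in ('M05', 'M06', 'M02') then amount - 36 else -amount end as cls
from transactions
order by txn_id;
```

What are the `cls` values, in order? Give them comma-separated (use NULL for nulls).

txn_id=70: risk >= 28 or currency in ('CAD', 'USD') → 9790
txn_id=71: risk >= 28 or currency in ('CAD', 'USD') → 7324
txn_id=72: risk >= 28 or currency in ('CAD', 'USD') → 2586
txn_id=73: risk >= 19 or currency = 'JPY' → 23650
txn_id=74: risk >= 28 or currency in ('CAD', 'USD') → 8298
txn_id=75: risk >= 28 or currency in ('CAD', 'USD') → 4986
txn_id=76: risk >= 28 or currency in ('CAD', 'USD') → 4814
txn_id=77: risk >= 28 or currency in ('CAD', 'USD') → 8130
txn_id=78: risk >= 28 or currency in ('CAD', 'USD') → 8834

9790, 7324, 2586, 23650, 8298, 4986, 4814, 8130, 8834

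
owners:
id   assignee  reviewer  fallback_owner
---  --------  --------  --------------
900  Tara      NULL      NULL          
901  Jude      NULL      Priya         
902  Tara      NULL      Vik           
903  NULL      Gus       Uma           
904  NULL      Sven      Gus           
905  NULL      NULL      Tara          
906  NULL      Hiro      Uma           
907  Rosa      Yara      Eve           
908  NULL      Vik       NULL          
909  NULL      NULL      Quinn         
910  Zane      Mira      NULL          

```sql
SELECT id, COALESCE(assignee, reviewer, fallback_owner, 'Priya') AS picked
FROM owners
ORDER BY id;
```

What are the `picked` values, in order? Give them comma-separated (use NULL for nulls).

Tara, Jude, Tara, Gus, Sven, Tara, Hiro, Rosa, Vik, Quinn, Zane

id=900: assignee=Tara → Tara
id=901: assignee=Jude → Jude
id=902: assignee=Tara → Tara
id=903: assignee=NULL, reviewer=Gus → Gus
id=904: assignee=NULL, reviewer=Sven → Sven
id=905: assignee=NULL, reviewer=NULL, fallback_owner=Tara → Tara
id=906: assignee=NULL, reviewer=Hiro → Hiro
id=907: assignee=Rosa → Rosa
id=908: assignee=NULL, reviewer=Vik → Vik
id=909: assignee=NULL, reviewer=NULL, fallback_owner=Quinn → Quinn
id=910: assignee=Zane → Zane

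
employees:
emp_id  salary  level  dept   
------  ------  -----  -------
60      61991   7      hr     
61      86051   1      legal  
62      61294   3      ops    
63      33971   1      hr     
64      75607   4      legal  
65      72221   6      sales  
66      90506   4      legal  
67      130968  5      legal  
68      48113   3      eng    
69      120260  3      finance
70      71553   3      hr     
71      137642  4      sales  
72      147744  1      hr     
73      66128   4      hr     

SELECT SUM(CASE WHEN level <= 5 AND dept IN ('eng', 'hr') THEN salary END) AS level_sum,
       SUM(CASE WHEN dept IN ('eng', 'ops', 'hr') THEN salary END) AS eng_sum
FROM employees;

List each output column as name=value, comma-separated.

[level_sum: level <= 5 AND dept IN ('eng', 'hr')]
emp_id=60: ✗
emp_id=61: ✗
emp_id=62: ✗
emp_id=63: ✓ → 33971
emp_id=64: ✗
emp_id=65: ✗
emp_id=66: ✗
emp_id=67: ✗
emp_id=68: ✓ → 48113
emp_id=69: ✗
emp_id=70: ✓ → 71553
emp_id=71: ✗
emp_id=72: ✓ → 147744
emp_id=73: ✓ → 66128
level_sum = 33971 + 48113 + 71553 + 147744 + 66128 = 367509
—
[eng_sum: dept IN ('eng', 'ops', 'hr')]
emp_id=60: ✓ → 61991
emp_id=61: ✗
emp_id=62: ✓ → 61294
emp_id=63: ✓ → 33971
emp_id=64: ✗
emp_id=65: ✗
emp_id=66: ✗
emp_id=67: ✗
emp_id=68: ✓ → 48113
emp_id=69: ✗
emp_id=70: ✓ → 71553
emp_id=71: ✗
emp_id=72: ✓ → 147744
emp_id=73: ✓ → 66128
eng_sum = 61991 + 61294 + 33971 + 48113 + 71553 + 147744 + 66128 = 490794

level_sum=367509, eng_sum=490794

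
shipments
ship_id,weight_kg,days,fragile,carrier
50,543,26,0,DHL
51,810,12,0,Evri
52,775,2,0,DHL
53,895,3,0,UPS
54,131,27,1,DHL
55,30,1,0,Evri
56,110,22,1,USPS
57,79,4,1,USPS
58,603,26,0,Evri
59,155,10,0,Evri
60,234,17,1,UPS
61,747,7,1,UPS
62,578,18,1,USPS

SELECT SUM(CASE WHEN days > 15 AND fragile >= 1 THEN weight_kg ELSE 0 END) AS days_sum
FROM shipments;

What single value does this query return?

1053

ship_id=50: ✗
ship_id=51: ✗
ship_id=52: ✗
ship_id=53: ✗
ship_id=54: ✓ → 131
ship_id=55: ✗
ship_id=56: ✓ → 110
ship_id=57: ✗
ship_id=58: ✗
ship_id=59: ✗
ship_id=60: ✓ → 234
ship_id=61: ✗
ship_id=62: ✓ → 578
days_sum = 131 + 110 + 234 + 578 = 1053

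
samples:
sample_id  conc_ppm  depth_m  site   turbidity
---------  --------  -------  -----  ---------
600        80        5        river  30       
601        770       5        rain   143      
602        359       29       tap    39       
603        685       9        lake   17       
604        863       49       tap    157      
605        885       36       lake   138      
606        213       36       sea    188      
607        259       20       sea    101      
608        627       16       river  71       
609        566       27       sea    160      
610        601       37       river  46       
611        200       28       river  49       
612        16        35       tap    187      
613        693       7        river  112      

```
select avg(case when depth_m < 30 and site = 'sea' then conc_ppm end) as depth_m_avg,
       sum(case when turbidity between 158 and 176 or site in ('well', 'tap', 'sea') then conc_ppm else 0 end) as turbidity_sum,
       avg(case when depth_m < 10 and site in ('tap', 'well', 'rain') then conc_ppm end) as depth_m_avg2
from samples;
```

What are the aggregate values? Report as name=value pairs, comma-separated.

[depth_m_avg: depth_m < 30 and site = 'sea']
sample_id=600: ✗
sample_id=601: ✗
sample_id=602: ✗
sample_id=603: ✗
sample_id=604: ✗
sample_id=605: ✗
sample_id=606: ✗
sample_id=607: ✓ → 259
sample_id=608: ✗
sample_id=609: ✓ → 566
sample_id=610: ✗
sample_id=611: ✗
sample_id=612: ✗
sample_id=613: ✗
depth_m_avg = (259 + 566) / 2 = 412.5
—
[turbidity_sum: turbidity between 158 and 176 or site in ('well', 'tap', 'sea')]
sample_id=600: ✗
sample_id=601: ✗
sample_id=602: ✓ → 359
sample_id=603: ✗
sample_id=604: ✓ → 863
sample_id=605: ✗
sample_id=606: ✓ → 213
sample_id=607: ✓ → 259
sample_id=608: ✗
sample_id=609: ✓ → 566
sample_id=610: ✗
sample_id=611: ✗
sample_id=612: ✓ → 16
sample_id=613: ✗
turbidity_sum = 359 + 863 + 213 + 259 + 566 + 16 = 2276
—
[depth_m_avg2: depth_m < 10 and site in ('tap', 'well', 'rain')]
sample_id=600: ✗
sample_id=601: ✓ → 770
sample_id=602: ✗
sample_id=603: ✗
sample_id=604: ✗
sample_id=605: ✗
sample_id=606: ✗
sample_id=607: ✗
sample_id=608: ✗
sample_id=609: ✗
sample_id=610: ✗
sample_id=611: ✗
sample_id=612: ✗
sample_id=613: ✗
depth_m_avg2 = 770

depth_m_avg=412.5, turbidity_sum=2276, depth_m_avg2=770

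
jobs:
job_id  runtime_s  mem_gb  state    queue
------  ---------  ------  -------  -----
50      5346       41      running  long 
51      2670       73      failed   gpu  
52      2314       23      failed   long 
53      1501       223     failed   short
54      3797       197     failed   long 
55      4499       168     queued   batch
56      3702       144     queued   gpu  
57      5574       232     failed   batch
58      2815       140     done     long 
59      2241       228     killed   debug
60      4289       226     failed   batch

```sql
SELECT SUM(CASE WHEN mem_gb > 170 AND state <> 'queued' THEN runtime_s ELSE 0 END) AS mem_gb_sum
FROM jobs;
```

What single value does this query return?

17402

job_id=50: ✗
job_id=51: ✗
job_id=52: ✗
job_id=53: ✓ → 1501
job_id=54: ✓ → 3797
job_id=55: ✗
job_id=56: ✗
job_id=57: ✓ → 5574
job_id=58: ✗
job_id=59: ✓ → 2241
job_id=60: ✓ → 4289
mem_gb_sum = 1501 + 3797 + 5574 + 2241 + 4289 = 17402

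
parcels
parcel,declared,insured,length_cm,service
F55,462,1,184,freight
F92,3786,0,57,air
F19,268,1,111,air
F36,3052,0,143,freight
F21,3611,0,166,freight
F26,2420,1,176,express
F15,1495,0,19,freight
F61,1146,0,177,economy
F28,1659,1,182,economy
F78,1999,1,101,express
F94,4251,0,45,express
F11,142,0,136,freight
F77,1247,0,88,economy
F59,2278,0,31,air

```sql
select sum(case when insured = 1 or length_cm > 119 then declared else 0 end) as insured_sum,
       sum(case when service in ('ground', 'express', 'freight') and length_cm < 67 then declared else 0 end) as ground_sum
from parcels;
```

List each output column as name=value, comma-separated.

[insured_sum: insured = 1 or length_cm > 119]
parcel=F55: ✓ → 462
parcel=F92: ✗
parcel=F19: ✓ → 268
parcel=F36: ✓ → 3052
parcel=F21: ✓ → 3611
parcel=F26: ✓ → 2420
parcel=F15: ✗
parcel=F61: ✓ → 1146
parcel=F28: ✓ → 1659
parcel=F78: ✓ → 1999
parcel=F94: ✗
parcel=F11: ✓ → 142
parcel=F77: ✗
parcel=F59: ✗
insured_sum = 462 + 268 + 3052 + 3611 + 2420 + 1146 + 1659 + 1999 + 142 = 14759
—
[ground_sum: service in ('ground', 'express', 'freight') and length_cm < 67]
parcel=F55: ✗
parcel=F92: ✗
parcel=F19: ✗
parcel=F36: ✗
parcel=F21: ✗
parcel=F26: ✗
parcel=F15: ✓ → 1495
parcel=F61: ✗
parcel=F28: ✗
parcel=F78: ✗
parcel=F94: ✓ → 4251
parcel=F11: ✗
parcel=F77: ✗
parcel=F59: ✗
ground_sum = 1495 + 4251 = 5746

insured_sum=14759, ground_sum=5746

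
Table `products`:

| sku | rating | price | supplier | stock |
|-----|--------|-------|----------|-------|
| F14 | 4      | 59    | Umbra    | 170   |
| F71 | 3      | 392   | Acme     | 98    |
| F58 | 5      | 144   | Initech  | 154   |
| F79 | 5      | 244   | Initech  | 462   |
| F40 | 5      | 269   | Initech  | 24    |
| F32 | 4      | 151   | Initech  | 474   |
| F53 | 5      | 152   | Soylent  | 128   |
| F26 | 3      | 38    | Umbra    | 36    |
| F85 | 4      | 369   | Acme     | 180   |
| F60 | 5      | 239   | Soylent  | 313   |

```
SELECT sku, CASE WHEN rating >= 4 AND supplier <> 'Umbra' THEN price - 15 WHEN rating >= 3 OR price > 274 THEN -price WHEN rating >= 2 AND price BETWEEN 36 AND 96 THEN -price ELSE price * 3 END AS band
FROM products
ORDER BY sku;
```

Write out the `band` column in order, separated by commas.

sku=F14: rating >= 3 OR price > 274 → -59
sku=F26: rating >= 3 OR price > 274 → -38
sku=F32: rating >= 4 AND supplier <> 'Umbra' → 136
sku=F40: rating >= 4 AND supplier <> 'Umbra' → 254
sku=F53: rating >= 4 AND supplier <> 'Umbra' → 137
sku=F58: rating >= 4 AND supplier <> 'Umbra' → 129
sku=F60: rating >= 4 AND supplier <> 'Umbra' → 224
sku=F71: rating >= 3 OR price > 274 → -392
sku=F79: rating >= 4 AND supplier <> 'Umbra' → 229
sku=F85: rating >= 4 AND supplier <> 'Umbra' → 354

-59, -38, 136, 254, 137, 129, 224, -392, 229, 354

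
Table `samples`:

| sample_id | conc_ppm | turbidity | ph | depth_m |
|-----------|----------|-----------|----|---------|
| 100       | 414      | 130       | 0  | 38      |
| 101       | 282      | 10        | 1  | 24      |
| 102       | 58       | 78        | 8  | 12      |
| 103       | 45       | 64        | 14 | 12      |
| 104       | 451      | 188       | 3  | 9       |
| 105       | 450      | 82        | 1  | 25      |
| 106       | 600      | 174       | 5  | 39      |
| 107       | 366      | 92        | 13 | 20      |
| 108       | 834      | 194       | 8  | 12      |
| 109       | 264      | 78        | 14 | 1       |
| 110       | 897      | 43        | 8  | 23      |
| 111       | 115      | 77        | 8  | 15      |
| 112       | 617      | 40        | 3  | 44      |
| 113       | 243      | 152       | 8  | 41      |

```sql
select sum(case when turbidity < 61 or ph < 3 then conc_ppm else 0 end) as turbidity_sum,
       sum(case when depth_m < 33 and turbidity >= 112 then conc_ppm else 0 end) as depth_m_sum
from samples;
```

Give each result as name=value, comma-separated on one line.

turbidity_sum=2660, depth_m_sum=1285

[turbidity_sum: turbidity < 61 or ph < 3]
sample_id=100: ✓ → 414
sample_id=101: ✓ → 282
sample_id=102: ✗
sample_id=103: ✗
sample_id=104: ✗
sample_id=105: ✓ → 450
sample_id=106: ✗
sample_id=107: ✗
sample_id=108: ✗
sample_id=109: ✗
sample_id=110: ✓ → 897
sample_id=111: ✗
sample_id=112: ✓ → 617
sample_id=113: ✗
turbidity_sum = 414 + 282 + 450 + 897 + 617 = 2660
—
[depth_m_sum: depth_m < 33 and turbidity >= 112]
sample_id=100: ✗
sample_id=101: ✗
sample_id=102: ✗
sample_id=103: ✗
sample_id=104: ✓ → 451
sample_id=105: ✗
sample_id=106: ✗
sample_id=107: ✗
sample_id=108: ✓ → 834
sample_id=109: ✗
sample_id=110: ✗
sample_id=111: ✗
sample_id=112: ✗
sample_id=113: ✗
depth_m_sum = 451 + 834 = 1285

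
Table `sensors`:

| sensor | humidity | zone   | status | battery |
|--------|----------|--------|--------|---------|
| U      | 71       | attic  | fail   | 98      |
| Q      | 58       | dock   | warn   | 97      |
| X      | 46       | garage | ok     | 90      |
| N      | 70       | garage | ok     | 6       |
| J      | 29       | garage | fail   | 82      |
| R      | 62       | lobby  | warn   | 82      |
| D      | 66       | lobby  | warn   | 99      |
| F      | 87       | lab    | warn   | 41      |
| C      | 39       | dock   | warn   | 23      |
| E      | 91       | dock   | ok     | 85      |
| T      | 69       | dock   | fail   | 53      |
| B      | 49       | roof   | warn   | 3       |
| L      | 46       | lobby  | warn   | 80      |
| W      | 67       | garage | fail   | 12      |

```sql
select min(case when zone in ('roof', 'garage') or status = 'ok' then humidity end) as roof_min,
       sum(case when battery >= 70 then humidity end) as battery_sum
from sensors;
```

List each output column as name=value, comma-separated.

roof_min=29, battery_sum=469

[roof_min: zone in ('roof', 'garage') or status = 'ok']
sensor=U: ✗
sensor=Q: ✗
sensor=X: ✓ → 46
sensor=N: ✓ → 70
sensor=J: ✓ → 29
sensor=R: ✗
sensor=D: ✗
sensor=F: ✗
sensor=C: ✗
sensor=E: ✓ → 91
sensor=T: ✗
sensor=B: ✓ → 49
sensor=L: ✗
sensor=W: ✓ → 67
roof_min = MIN(46, 70, 29, 91, 49, 67) = 29
—
[battery_sum: battery >= 70]
sensor=U: ✓ → 71
sensor=Q: ✓ → 58
sensor=X: ✓ → 46
sensor=N: ✗
sensor=J: ✓ → 29
sensor=R: ✓ → 62
sensor=D: ✓ → 66
sensor=F: ✗
sensor=C: ✗
sensor=E: ✓ → 91
sensor=T: ✗
sensor=B: ✗
sensor=L: ✓ → 46
sensor=W: ✗
battery_sum = 71 + 58 + 46 + 29 + 62 + 66 + 91 + 46 = 469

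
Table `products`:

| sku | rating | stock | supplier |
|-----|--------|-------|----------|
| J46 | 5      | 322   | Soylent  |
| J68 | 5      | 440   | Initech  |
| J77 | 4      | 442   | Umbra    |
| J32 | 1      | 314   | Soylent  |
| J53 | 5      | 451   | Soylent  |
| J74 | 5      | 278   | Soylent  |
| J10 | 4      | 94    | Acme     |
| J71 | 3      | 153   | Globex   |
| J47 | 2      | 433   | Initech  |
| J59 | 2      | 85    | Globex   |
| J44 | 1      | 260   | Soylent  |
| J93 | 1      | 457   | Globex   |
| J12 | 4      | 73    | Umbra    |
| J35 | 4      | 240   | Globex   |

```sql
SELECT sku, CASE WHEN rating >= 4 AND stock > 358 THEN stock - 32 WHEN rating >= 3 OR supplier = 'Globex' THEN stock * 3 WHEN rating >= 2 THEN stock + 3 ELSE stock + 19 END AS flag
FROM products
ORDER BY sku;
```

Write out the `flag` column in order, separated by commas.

282, 219, 333, 720, 279, 966, 436, 419, 255, 408, 459, 834, 410, 1371

sku=J10: rating >= 3 OR supplier = 'Globex' → 282
sku=J12: rating >= 3 OR supplier = 'Globex' → 219
sku=J32: ELSE → 333
sku=J35: rating >= 3 OR supplier = 'Globex' → 720
sku=J44: ELSE → 279
sku=J46: rating >= 3 OR supplier = 'Globex' → 966
sku=J47: rating >= 2 → 436
sku=J53: rating >= 4 AND stock > 358 → 419
sku=J59: rating >= 3 OR supplier = 'Globex' → 255
sku=J68: rating >= 4 AND stock > 358 → 408
sku=J71: rating >= 3 OR supplier = 'Globex' → 459
sku=J74: rating >= 3 OR supplier = 'Globex' → 834
sku=J77: rating >= 4 AND stock > 358 → 410
sku=J93: rating >= 3 OR supplier = 'Globex' → 1371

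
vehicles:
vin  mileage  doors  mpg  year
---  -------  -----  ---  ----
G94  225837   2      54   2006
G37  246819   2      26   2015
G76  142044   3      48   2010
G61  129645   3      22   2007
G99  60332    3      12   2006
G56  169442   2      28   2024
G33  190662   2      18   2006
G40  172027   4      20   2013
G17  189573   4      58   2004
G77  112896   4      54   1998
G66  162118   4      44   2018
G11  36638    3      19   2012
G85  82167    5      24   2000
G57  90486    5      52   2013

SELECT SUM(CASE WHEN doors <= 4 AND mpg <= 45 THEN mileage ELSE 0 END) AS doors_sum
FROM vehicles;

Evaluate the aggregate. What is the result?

vin=G94: ✗
vin=G37: ✓ → 246819
vin=G76: ✗
vin=G61: ✓ → 129645
vin=G99: ✓ → 60332
vin=G56: ✓ → 169442
vin=G33: ✓ → 190662
vin=G40: ✓ → 172027
vin=G17: ✗
vin=G77: ✗
vin=G66: ✓ → 162118
vin=G11: ✓ → 36638
vin=G85: ✗
vin=G57: ✗
doors_sum = 246819 + 129645 + 60332 + 169442 + 190662 + 172027 + 162118 + 36638 = 1167683

1167683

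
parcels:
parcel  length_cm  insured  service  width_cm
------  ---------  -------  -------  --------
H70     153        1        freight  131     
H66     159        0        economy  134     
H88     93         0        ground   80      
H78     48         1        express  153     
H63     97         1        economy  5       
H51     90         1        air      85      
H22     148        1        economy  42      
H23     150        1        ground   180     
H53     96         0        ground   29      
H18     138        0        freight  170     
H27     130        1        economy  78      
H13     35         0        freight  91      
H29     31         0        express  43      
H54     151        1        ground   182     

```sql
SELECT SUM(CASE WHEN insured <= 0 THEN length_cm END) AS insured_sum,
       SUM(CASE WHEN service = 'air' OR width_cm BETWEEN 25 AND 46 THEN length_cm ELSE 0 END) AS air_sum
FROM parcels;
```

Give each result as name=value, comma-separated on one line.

insured_sum=552, air_sum=365

[insured_sum: insured <= 0]
parcel=H70: ✗
parcel=H66: ✓ → 159
parcel=H88: ✓ → 93
parcel=H78: ✗
parcel=H63: ✗
parcel=H51: ✗
parcel=H22: ✗
parcel=H23: ✗
parcel=H53: ✓ → 96
parcel=H18: ✓ → 138
parcel=H27: ✗
parcel=H13: ✓ → 35
parcel=H29: ✓ → 31
parcel=H54: ✗
insured_sum = 159 + 93 + 96 + 138 + 35 + 31 = 552
—
[air_sum: service = 'air' OR width_cm BETWEEN 25 AND 46]
parcel=H70: ✗
parcel=H66: ✗
parcel=H88: ✗
parcel=H78: ✗
parcel=H63: ✗
parcel=H51: ✓ → 90
parcel=H22: ✓ → 148
parcel=H23: ✗
parcel=H53: ✓ → 96
parcel=H18: ✗
parcel=H27: ✗
parcel=H13: ✗
parcel=H29: ✓ → 31
parcel=H54: ✗
air_sum = 90 + 148 + 96 + 31 = 365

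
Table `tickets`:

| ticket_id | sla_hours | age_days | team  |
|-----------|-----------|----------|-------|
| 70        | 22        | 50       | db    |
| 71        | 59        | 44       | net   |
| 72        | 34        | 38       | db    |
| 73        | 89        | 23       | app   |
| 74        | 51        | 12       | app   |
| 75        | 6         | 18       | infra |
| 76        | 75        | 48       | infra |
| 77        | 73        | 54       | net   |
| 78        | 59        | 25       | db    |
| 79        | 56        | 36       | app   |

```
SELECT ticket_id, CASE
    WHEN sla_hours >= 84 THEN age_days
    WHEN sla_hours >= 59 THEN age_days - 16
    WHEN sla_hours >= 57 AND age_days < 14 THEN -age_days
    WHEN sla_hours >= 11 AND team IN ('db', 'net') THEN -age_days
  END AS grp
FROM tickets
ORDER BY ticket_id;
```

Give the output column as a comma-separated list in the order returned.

ticket_id=70: sla_hours >= 11 AND team IN ('db', 'net') → -50
ticket_id=71: sla_hours >= 59 → 28
ticket_id=72: sla_hours >= 11 AND team IN ('db', 'net') → -38
ticket_id=73: sla_hours >= 84 → 23
ticket_id=74: (no match → NULL) → NULL
ticket_id=75: (no match → NULL) → NULL
ticket_id=76: sla_hours >= 59 → 32
ticket_id=77: sla_hours >= 59 → 38
ticket_id=78: sla_hours >= 59 → 9
ticket_id=79: (no match → NULL) → NULL

-50, 28, -38, 23, NULL, NULL, 32, 38, 9, NULL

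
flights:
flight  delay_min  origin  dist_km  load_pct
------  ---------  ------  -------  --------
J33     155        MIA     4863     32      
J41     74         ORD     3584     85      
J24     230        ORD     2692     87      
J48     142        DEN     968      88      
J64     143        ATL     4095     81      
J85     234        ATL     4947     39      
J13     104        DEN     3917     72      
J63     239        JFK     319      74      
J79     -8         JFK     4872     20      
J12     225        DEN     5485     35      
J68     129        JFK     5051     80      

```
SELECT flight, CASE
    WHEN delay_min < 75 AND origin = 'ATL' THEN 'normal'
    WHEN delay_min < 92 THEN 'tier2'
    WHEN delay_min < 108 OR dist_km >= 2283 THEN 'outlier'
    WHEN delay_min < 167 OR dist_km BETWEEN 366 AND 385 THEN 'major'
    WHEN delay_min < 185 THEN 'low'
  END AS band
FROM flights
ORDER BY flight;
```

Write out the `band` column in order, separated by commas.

outlier, outlier, outlier, outlier, tier2, major, NULL, outlier, outlier, tier2, outlier

flight=J12: delay_min < 108 OR dist_km >= 2283 → outlier
flight=J13: delay_min < 108 OR dist_km >= 2283 → outlier
flight=J24: delay_min < 108 OR dist_km >= 2283 → outlier
flight=J33: delay_min < 108 OR dist_km >= 2283 → outlier
flight=J41: delay_min < 92 → tier2
flight=J48: delay_min < 167 OR dist_km BETWEEN 366 AND 385 → major
flight=J63: (no match → NULL) → NULL
flight=J64: delay_min < 108 OR dist_km >= 2283 → outlier
flight=J68: delay_min < 108 OR dist_km >= 2283 → outlier
flight=J79: delay_min < 92 → tier2
flight=J85: delay_min < 108 OR dist_km >= 2283 → outlier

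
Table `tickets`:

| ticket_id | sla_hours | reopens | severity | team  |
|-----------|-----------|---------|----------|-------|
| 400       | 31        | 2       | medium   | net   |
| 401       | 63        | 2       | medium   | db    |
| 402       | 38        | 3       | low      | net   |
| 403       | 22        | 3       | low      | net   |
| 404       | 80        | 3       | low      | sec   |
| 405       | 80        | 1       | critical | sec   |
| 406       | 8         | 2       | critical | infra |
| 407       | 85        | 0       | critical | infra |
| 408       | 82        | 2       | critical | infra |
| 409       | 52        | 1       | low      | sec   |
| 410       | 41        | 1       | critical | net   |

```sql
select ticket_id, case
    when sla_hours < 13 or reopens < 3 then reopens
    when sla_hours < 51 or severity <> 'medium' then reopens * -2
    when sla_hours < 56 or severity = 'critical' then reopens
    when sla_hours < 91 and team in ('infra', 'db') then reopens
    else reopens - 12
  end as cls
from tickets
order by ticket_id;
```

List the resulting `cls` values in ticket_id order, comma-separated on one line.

2, 2, -6, -6, -6, 1, 2, 0, 2, 1, 1

ticket_id=400: sla_hours < 13 or reopens < 3 → 2
ticket_id=401: sla_hours < 13 or reopens < 3 → 2
ticket_id=402: sla_hours < 51 or severity <> 'medium' → -6
ticket_id=403: sla_hours < 51 or severity <> 'medium' → -6
ticket_id=404: sla_hours < 51 or severity <> 'medium' → -6
ticket_id=405: sla_hours < 13 or reopens < 3 → 1
ticket_id=406: sla_hours < 13 or reopens < 3 → 2
ticket_id=407: sla_hours < 13 or reopens < 3 → 0
ticket_id=408: sla_hours < 13 or reopens < 3 → 2
ticket_id=409: sla_hours < 13 or reopens < 3 → 1
ticket_id=410: sla_hours < 13 or reopens < 3 → 1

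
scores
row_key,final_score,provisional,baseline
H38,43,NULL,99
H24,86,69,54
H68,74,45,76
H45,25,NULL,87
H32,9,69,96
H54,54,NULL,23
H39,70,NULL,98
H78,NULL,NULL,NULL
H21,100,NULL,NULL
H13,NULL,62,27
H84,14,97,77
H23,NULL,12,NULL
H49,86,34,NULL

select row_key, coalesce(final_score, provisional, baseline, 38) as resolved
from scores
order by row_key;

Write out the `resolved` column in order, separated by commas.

row_key=H13: final_score=NULL, provisional=62 → 62
row_key=H21: final_score=100 → 100
row_key=H23: final_score=NULL, provisional=12 → 12
row_key=H24: final_score=86 → 86
row_key=H32: final_score=9 → 9
row_key=H38: final_score=43 → 43
row_key=H39: final_score=70 → 70
row_key=H45: final_score=25 → 25
row_key=H49: final_score=86 → 86
row_key=H54: final_score=54 → 54
row_key=H68: final_score=74 → 74
row_key=H78: final_score=NULL, provisional=NULL, baseline=NULL, → literal 38 → 38
row_key=H84: final_score=14 → 14

62, 100, 12, 86, 9, 43, 70, 25, 86, 54, 74, 38, 14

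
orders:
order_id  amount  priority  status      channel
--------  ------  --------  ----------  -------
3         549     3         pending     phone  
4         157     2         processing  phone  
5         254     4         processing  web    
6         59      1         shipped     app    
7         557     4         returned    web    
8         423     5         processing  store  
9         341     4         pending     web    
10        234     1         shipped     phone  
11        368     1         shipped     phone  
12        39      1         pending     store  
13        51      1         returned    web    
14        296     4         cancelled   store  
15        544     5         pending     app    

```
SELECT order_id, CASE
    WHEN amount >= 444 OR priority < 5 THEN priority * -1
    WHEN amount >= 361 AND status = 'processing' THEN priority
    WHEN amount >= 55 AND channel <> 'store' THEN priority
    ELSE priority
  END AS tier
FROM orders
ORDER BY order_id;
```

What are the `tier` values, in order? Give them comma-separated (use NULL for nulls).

order_id=3: amount >= 444 OR priority < 5 → -3
order_id=4: amount >= 444 OR priority < 5 → -2
order_id=5: amount >= 444 OR priority < 5 → -4
order_id=6: amount >= 444 OR priority < 5 → -1
order_id=7: amount >= 444 OR priority < 5 → -4
order_id=8: amount >= 361 AND status = 'processing' → 5
order_id=9: amount >= 444 OR priority < 5 → -4
order_id=10: amount >= 444 OR priority < 5 → -1
order_id=11: amount >= 444 OR priority < 5 → -1
order_id=12: amount >= 444 OR priority < 5 → -1
order_id=13: amount >= 444 OR priority < 5 → -1
order_id=14: amount >= 444 OR priority < 5 → -4
order_id=15: amount >= 444 OR priority < 5 → -5

-3, -2, -4, -1, -4, 5, -4, -1, -1, -1, -1, -4, -5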